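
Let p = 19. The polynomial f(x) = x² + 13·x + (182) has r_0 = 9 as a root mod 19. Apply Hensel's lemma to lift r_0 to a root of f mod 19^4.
r_3 = 124041 (mod 130321)

Hensel: r_{i+1} = r_i − f(r_i)·(f′(r_i))^{-1} mod 19^{i+2}, f′(x) = 2x + 13. Iterate:
  r_0 = 9 (mod 19)
  r_1 = 218 (mod 361)
  r_2 = 579 (mod 6859)
  r_3 = 124041 (mod 130321)
Final: r = 124041 satisfies f(r) ≡ 0 mod 19^4.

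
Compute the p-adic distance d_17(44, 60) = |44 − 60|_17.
d_17(44, 60) = 1

Step 1 — x − y = 44 − 60 = -16. Step 2 — v_17(-16) = 0 (factor: -16 = −(17^0 · 16); the sign does not affect v_p). Step 3 — |x − y|_17 = 17^{0} = 1.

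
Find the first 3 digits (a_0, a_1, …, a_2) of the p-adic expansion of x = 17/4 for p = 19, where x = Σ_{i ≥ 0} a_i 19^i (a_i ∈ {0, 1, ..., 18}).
(a_0, …, a_2) = (9, 14, 4)

v_19(17/4) = 0 (numerator and denominator both coprime to 19), so x ∈ ℤ_19^×. Compute digits iteratively via a_i = x_i mod 19, x_{i+1} = (x_i − a_i)/19, with x_0 = x:
  x_0 = 17/4;  a_0 = 9;  x_1 = (x_0 − 9)/19 = -1/4
  x_1 = -1/4;  a_1 = 14;  x_2 = (x_1 − 14)/19 = -3/4
  x_2 = -3/4;  a_2 = 4;  x_3 = (x_2 − 4)/19 = -1/4
Digits: (9, 14, 4).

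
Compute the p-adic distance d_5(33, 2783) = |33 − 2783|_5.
d_5(33, 2783) = 1/125

Step 1 — x − y = 33 − 2783 = -2750. Step 2 — v_5(-2750) = 3 (factor: -2750 = −(5^3 · 22); the sign does not affect v_p). Step 3 — |x − y|_5 = 5^{-3} = 1/125.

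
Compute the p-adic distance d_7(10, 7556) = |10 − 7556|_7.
d_7(10, 7556) = 1/343

Step 1 — x − y = 10 − 7556 = -7546. Step 2 — v_7(-7546) = 3 (factor: -7546 = −(7^3 · 22); the sign does not affect v_p). Step 3 — |x − y|_7 = 7^{-3} = 1/343.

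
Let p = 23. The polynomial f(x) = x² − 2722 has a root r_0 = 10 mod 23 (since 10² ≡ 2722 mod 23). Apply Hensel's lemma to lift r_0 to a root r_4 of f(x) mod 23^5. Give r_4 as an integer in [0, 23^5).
r_4 = 4793463 (mod 6436343)

Hensel's recurrence: r_{i+1} = r_i − f(r_i)·(f′(r_i))^{-1} mod 23^{i+2}, with f′(x) = 2x. Iterate:
  r_0 = 10 (mod 23)
  r_1 = 194 (mod 529)
  r_2 = 11832 (mod 12167)
  r_3 = 36166 (mod 279841)
  r_4 = 4793463 (mod 6436343)
Final: r_4 = 4793463, and one checks f(r_4) ≡ 0 mod 23^5.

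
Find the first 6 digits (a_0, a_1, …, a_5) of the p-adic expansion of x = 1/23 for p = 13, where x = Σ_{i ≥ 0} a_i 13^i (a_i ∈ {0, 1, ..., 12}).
(a_0, …, a_5) = (4, 11, 11, 7, 9, 10)

v_13(1/23) = 0 (numerator and denominator both coprime to 13), so x ∈ ℤ_13^×. Compute digits iteratively via a_i = x_i mod 13, x_{i+1} = (x_i − a_i)/13, with x_0 = x:
  x_0 = 1/23;  a_0 = 4;  x_1 = (x_0 − 4)/13 = -7/23
  x_1 = -7/23;  a_1 = 11;  x_2 = (x_1 − 11)/13 = -20/23
  x_2 = -20/23;  a_2 = 11;  x_3 = (x_2 − 11)/13 = -21/23
  x_3 = -21/23;  a_3 = 7;  x_4 = (x_3 − 7)/13 = -14/23
  x_4 = -14/23;  a_4 = 9;  x_5 = (x_4 − 9)/13 = -17/23
  x_5 = -17/23;  a_5 = 10;  x_6 = (x_5 − 10)/13 = -19/23
Digits: (4, 11, 11, 7, 9, 10).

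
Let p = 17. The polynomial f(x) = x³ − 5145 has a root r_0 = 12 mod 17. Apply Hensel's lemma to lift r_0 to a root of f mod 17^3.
r_2 = 913 (mod 4913)

Hensel: r_{i+1} = r_i − f(r_i)/f′(r_i) mod 17^{i+2}, where f′(x) = 3x². Iterate:
  r_0 = 12 (mod 17)
  r_1 = 46 (mod 289)
  r_2 = 913 (mod 4913)
Final: r = 913 with f(r) ≡ 0 mod 17^3.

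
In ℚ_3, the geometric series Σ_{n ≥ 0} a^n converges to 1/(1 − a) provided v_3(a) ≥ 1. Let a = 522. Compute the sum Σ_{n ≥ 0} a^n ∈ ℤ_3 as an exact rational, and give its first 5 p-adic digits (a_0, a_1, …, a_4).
Σ a^n = 1/(1 − a) = -1/521;  first 5 digits = (1, 0, 1, 1, 1)

v_3(a) = 2 ≥ 1, so the series converges in ℤ_3 to 1/(1 − a) = 1/(1 − 522) = -1/521. Expand this rational in ℤ_3: compute digits iteratively via d_i = x_i mod 3, x_{i+1} = (x_i − d_i)/3. The first 5 digits are (1, 0, 1, 1, 1).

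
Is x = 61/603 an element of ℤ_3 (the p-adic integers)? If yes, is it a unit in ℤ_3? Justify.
x ∉ ℤ_3 (v_3(x) = -2 < 0)

ℤ_3 = {x ∈ ℚ_3 : v_3(x) ≥ 0} and ℤ_3^× = {x ∈ ℤ_3 : v_3(x) = 0}. Here v_3(61/603) = v_3(num) − v_3(den) = -2; compare against these criteria.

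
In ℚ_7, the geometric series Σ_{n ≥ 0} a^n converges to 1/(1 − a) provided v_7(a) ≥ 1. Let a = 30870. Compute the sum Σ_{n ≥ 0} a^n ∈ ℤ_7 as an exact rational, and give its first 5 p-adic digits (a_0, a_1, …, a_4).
Σ a^n = 1/(1 − a) = -1/30869;  first 5 digits = (1, 0, 0, 6, 5)

v_7(a) = 3 ≥ 1, so the series converges in ℤ_7 to 1/(1 − a) = 1/(1 − 30870) = -1/30869. Expand this rational in ℤ_7: compute digits iteratively via d_i = x_i mod 7, x_{i+1} = (x_i − d_i)/7. The first 5 digits are (1, 0, 0, 6, 5).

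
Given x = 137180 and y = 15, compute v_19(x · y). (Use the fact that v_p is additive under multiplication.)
v_19(2057700) = 3

v_p(x) = 3 (factor: 137180 = 19^3 · 20); v_p(y) = 0 (factor: 15 = 19^0 · 15). Additivity: v_p(xy) = v_p(x) + v_p(y) = 3 + 0 = 3. (Direct check: xy = 2057700 = 19^3 · (300).)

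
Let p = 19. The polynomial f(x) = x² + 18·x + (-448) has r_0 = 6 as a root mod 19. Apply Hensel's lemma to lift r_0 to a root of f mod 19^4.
r_3 = 130289 (mod 130321)

Hensel: r_{i+1} = r_i − f(r_i)·(f′(r_i))^{-1} mod 19^{i+2}, f′(x) = 2x + 18. Iterate:
  r_0 = 6 (mod 19)
  r_1 = 329 (mod 361)
  r_2 = 6827 (mod 6859)
  r_3 = 130289 (mod 130321)
Final: r = 130289 satisfies f(r) ≡ 0 mod 19^4.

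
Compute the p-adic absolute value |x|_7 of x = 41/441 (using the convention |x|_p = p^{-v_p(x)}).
|41/441|_7 = 49

Step 1 — compute v_7(x) by factoring powers of 7 out of the numerator and denominator: v_7(41/441) = -2. Step 2 — apply |x|_p = p^{-v_p(x)} = 7^{2} = 49.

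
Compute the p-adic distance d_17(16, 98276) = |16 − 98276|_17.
d_17(16, 98276) = 1/4913

Step 1 — x − y = 16 − 98276 = -98260. Step 2 — v_17(-98260) = 3 (factor: -98260 = −(17^3 · 20); the sign does not affect v_p). Step 3 — |x − y|_17 = 17^{-3} = 1/4913.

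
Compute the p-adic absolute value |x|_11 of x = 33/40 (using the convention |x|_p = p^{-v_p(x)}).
|33/40|_11 = 1/11

Step 1 — compute v_11(x) by factoring powers of 11 out of the numerator and denominator: v_11(33/40) = 1. Step 2 — apply |x|_p = p^{-v_p(x)} = 11^{-1} = 1/11.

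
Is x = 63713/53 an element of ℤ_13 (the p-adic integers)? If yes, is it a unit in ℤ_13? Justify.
x ∈ ℤ_13 but not a unit; v_13(x) = 3 > 0

ℤ_13 = {x ∈ ℚ_13 : v_13(x) ≥ 0} and ℤ_13^× = {x ∈ ℤ_13 : v_13(x) = 0}. Here v_13(63713/53) = v_13(num) − v_13(den) = 3; compare against these criteria.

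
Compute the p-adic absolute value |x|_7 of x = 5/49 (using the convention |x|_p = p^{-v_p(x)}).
|5/49|_7 = 49

Step 1 — compute v_7(x) by factoring powers of 7 out of the numerator and denominator: v_7(5/49) = -2. Step 2 — apply |x|_p = p^{-v_p(x)} = 7^{2} = 49.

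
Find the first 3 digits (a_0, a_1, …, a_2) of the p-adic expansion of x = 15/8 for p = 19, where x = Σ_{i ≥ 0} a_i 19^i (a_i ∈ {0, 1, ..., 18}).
(a_0, …, a_2) = (9, 2, 7)

v_19(15/8) = 0 (numerator and denominator both coprime to 19), so x ∈ ℤ_19^×. Compute digits iteratively via a_i = x_i mod 19, x_{i+1} = (x_i − a_i)/19, with x_0 = x:
  x_0 = 15/8;  a_0 = 9;  x_1 = (x_0 − 9)/19 = -3/8
  x_1 = -3/8;  a_1 = 2;  x_2 = (x_1 − 2)/19 = -1/8
  x_2 = -1/8;  a_2 = 7;  x_3 = (x_2 − 7)/19 = -3/8
Digits: (9, 2, 7).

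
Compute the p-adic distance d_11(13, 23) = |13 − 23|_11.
d_11(13, 23) = 1

Step 1 — x − y = 13 − 23 = -10. Step 2 — v_11(-10) = 0 (factor: -10 = −(11^0 · 10); the sign does not affect v_p). Step 3 — |x − y|_11 = 11^{0} = 1.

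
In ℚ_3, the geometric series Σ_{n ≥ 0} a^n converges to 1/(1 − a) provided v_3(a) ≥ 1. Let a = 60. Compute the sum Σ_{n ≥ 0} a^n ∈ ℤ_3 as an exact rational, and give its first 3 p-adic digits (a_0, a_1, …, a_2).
Σ a^n = 1/(1 − a) = -1/59;  first 3 digits = (1, 2, 1)

v_3(a) = 1 ≥ 1, so the series converges in ℤ_3 to 1/(1 − a) = 1/(1 − 60) = -1/59. Expand this rational in ℤ_3: compute digits iteratively via d_i = x_i mod 3, x_{i+1} = (x_i − d_i)/3. The first 3 digits are (1, 2, 1).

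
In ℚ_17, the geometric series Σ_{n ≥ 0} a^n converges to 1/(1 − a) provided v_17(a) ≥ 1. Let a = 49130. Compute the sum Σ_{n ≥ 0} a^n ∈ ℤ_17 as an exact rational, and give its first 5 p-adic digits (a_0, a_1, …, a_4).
Σ a^n = 1/(1 − a) = -1/49129;  first 5 digits = (1, 0, 0, 10, 0)

v_17(a) = 3 ≥ 1, so the series converges in ℤ_17 to 1/(1 − a) = 1/(1 − 49130) = -1/49129. Expand this rational in ℤ_17: compute digits iteratively via d_i = x_i mod 17, x_{i+1} = (x_i − d_i)/17. The first 5 digits are (1, 0, 0, 10, 0).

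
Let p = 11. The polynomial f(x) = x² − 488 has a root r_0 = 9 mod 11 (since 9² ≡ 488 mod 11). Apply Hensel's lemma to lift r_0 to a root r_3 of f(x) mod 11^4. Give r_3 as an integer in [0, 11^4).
r_3 = 14518 (mod 14641)

Hensel's recurrence: r_{i+1} = r_i − f(r_i)·(f′(r_i))^{-1} mod 11^{i+2}, with f′(x) = 2x. Iterate:
  r_0 = 9 (mod 11)
  r_1 = 119 (mod 121)
  r_2 = 1208 (mod 1331)
  r_3 = 14518 (mod 14641)
Final: r_3 = 14518, and one checks f(r_3) ≡ 0 mod 11^4.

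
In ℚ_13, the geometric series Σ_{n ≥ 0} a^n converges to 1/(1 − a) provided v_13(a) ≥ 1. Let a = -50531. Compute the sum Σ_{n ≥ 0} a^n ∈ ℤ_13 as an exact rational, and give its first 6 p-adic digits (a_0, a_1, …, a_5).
Σ a^n = 1/(1 − a) = 1/50532;  first 6 digits = (1, 0, 0, 3, 11, 12)

v_13(a) = 3 ≥ 1, so the series converges in ℤ_13 to 1/(1 − a) = 1/(1 − (-50531)) = 1/50532. Expand this rational in ℤ_13: compute digits iteratively via d_i = x_i mod 13, x_{i+1} = (x_i − d_i)/13. The first 6 digits are (1, 0, 0, 3, 11, 12).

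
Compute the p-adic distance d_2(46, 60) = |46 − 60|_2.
d_2(46, 60) = 1/2

Step 1 — x − y = 46 − 60 = -14. Step 2 — v_2(-14) = 1 (factor: -14 = −(2^1 · 7); the sign does not affect v_p). Step 3 — |x − y|_2 = 2^{-1} = 1/2.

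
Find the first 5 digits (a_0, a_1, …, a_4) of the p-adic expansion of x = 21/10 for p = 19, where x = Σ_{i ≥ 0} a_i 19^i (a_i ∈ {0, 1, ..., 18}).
(a_0, …, a_4) = (4, 17, 1, 17, 1)

v_19(21/10) = 0 (numerator and denominator both coprime to 19), so x ∈ ℤ_19^×. Compute digits iteratively via a_i = x_i mod 19, x_{i+1} = (x_i − a_i)/19, with x_0 = x:
  x_0 = 21/10;  a_0 = 4;  x_1 = (x_0 − 4)/19 = -1/10
  x_1 = -1/10;  a_1 = 17;  x_2 = (x_1 − 17)/19 = -9/10
  x_2 = -9/10;  a_2 = 1;  x_3 = (x_2 − 1)/19 = -1/10
  x_3 = -1/10;  a_3 = 17;  x_4 = (x_3 − 17)/19 = -9/10
  x_4 = -9/10;  a_4 = 1;  x_5 = (x_4 − 1)/19 = -1/10
Digits: (4, 17, 1, 17, 1).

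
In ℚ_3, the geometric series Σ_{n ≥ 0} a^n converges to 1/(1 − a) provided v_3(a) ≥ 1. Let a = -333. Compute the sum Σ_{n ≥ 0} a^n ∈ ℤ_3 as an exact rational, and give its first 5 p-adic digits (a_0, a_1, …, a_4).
Σ a^n = 1/(1 − a) = 1/334;  first 5 digits = (1, 0, 2, 2, 2)

v_3(a) = 2 ≥ 1, so the series converges in ℤ_3 to 1/(1 − a) = 1/(1 − (-333)) = 1/334. Expand this rational in ℤ_3: compute digits iteratively via d_i = x_i mod 3, x_{i+1} = (x_i − d_i)/3. The first 5 digits are (1, 0, 2, 2, 2).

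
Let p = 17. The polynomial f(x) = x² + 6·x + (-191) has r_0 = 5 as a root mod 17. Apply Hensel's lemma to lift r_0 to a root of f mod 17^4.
r_3 = 65183 (mod 83521)

Hensel: r_{i+1} = r_i − f(r_i)·(f′(r_i))^{-1} mod 17^{i+2}, f′(x) = 2x + 6. Iterate:
  r_0 = 5 (mod 17)
  r_1 = 158 (mod 289)
  r_2 = 1314 (mod 4913)
  r_3 = 65183 (mod 83521)
Final: r = 65183 satisfies f(r) ≡ 0 mod 17^4.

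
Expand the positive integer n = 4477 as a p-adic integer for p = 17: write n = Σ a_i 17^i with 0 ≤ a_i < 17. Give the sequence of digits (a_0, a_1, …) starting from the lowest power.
(a_0, a_1, …) = (6, 8, 15)

Repeated division by 17 gives the digits low-to-high: 4477 = 6 + 8·17^1 + 15·17^2. Digit sequence: (6, 8, 15).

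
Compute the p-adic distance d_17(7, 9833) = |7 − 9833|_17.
d_17(7, 9833) = 1/4913

Step 1 — x − y = 7 − 9833 = -9826. Step 2 — v_17(-9826) = 3 (factor: -9826 = −(17^3 · 2); the sign does not affect v_p). Step 3 — |x − y|_17 = 17^{-3} = 1/4913.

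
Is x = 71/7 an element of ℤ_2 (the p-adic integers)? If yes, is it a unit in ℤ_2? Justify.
x ∈ ℤ_2^× (unit); v_2(x) = 0

ℤ_2 = {x ∈ ℚ_2 : v_2(x) ≥ 0} and ℤ_2^× = {x ∈ ℤ_2 : v_2(x) = 0}. Here v_2(71/7) = v_2(num) − v_2(den) = 0; compare against these criteria.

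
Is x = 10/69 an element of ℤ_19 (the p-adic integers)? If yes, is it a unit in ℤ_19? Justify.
x ∈ ℤ_19^× (unit); v_19(x) = 0

ℤ_19 = {x ∈ ℚ_19 : v_19(x) ≥ 0} and ℤ_19^× = {x ∈ ℤ_19 : v_19(x) = 0}. Here v_19(10/69) = v_19(num) − v_19(den) = 0; compare against these criteria.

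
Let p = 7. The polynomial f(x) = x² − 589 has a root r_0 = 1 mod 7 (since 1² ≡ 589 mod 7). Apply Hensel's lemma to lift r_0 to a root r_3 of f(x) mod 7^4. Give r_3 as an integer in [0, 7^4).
r_3 = 295 (mod 2401)

Hensel's recurrence: r_{i+1} = r_i − f(r_i)·(f′(r_i))^{-1} mod 7^{i+2}, with f′(x) = 2x. Iterate:
  r_0 = 1 (mod 7)
  r_1 = 1 (mod 49)
  r_2 = 295 (mod 343)
  r_3 = 295 (mod 2401)
Final: r_3 = 295, and one checks f(r_3) ≡ 0 mod 7^4.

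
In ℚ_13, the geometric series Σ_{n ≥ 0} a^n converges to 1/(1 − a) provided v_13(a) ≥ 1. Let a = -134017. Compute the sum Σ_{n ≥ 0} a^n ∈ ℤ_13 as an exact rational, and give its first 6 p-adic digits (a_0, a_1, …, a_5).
Σ a^n = 1/(1 − a) = 1/134018;  first 6 digits = (1, 0, 0, 4, 8, 12)

v_13(a) = 3 ≥ 1, so the series converges in ℤ_13 to 1/(1 − a) = 1/(1 − (-134017)) = 1/134018. Expand this rational in ℤ_13: compute digits iteratively via d_i = x_i mod 13, x_{i+1} = (x_i − d_i)/13. The first 6 digits are (1, 0, 0, 4, 8, 12).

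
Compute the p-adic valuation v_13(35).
v_13(35) = 0

v_13(n) is the largest exponent k such that 13^k divides n. Factor out: 35 = 13^0 · 35. (Sign doesn't affect v_p.) So v_13(35) = 0.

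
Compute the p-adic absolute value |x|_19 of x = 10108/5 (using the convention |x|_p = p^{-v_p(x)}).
|10108/5|_19 = 1/361

Step 1 — compute v_19(x) by factoring powers of 19 out of the numerator and denominator: v_19(10108/5) = 2. Step 2 — apply |x|_p = p^{-v_p(x)} = 19^{-2} = 1/361.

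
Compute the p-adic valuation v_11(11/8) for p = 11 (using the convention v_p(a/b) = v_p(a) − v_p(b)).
v_11(11/8) = 1

Factor powers of 11 from the numerator and denominator of the reduced fraction: 11 = 11^1 · 1 and 8 = 11^0 · 8. Apply v_p(a/b) = v_p(a) − v_p(b): v_11(11/8) = 1 − 0 = 1.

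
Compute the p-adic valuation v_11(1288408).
v_11(1288408) = 5

v_11(n) is the largest exponent k such that 11^k divides n. Factor out: 1288408 = 11^5 · 8. (Sign doesn't affect v_p.) So v_11(1288408) = 5.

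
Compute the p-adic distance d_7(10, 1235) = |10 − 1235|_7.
d_7(10, 1235) = 1/49

Step 1 — x − y = 10 − 1235 = -1225. Step 2 — v_7(-1225) = 2 (factor: -1225 = −(7^2 · 25); the sign does not affect v_p). Step 3 — |x − y|_7 = 7^{-2} = 1/49.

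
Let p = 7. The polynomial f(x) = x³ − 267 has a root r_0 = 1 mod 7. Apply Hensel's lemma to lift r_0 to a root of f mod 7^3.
r_2 = 155 (mod 343)

Hensel: r_{i+1} = r_i − f(r_i)/f′(r_i) mod 7^{i+2}, where f′(x) = 3x². Iterate:
  r_0 = 1 (mod 7)
  r_1 = 8 (mod 49)
  r_2 = 155 (mod 343)
Final: r = 155 with f(r) ≡ 0 mod 7^3.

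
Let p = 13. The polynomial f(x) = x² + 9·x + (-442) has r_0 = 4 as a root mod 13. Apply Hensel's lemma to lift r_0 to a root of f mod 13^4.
r_3 = 17 (mod 28561)

Hensel: r_{i+1} = r_i − f(r_i)·(f′(r_i))^{-1} mod 13^{i+2}, f′(x) = 2x + 9. Iterate:
  r_0 = 4 (mod 13)
  r_1 = 17 (mod 169)
  r_2 = 17 (mod 2197)
  r_3 = 17 (mod 28561)
Final: r = 17 satisfies f(r) ≡ 0 mod 13^4.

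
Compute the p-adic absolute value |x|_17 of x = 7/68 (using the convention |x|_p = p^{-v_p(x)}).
|7/68|_17 = 17

Step 1 — compute v_17(x) by factoring powers of 17 out of the numerator and denominator: v_17(7/68) = -1. Step 2 — apply |x|_p = p^{-v_p(x)} = 17^{1} = 17.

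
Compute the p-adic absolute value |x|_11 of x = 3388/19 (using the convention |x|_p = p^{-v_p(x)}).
|3388/19|_11 = 1/121

Step 1 — compute v_11(x) by factoring powers of 11 out of the numerator and denominator: v_11(3388/19) = 2. Step 2 — apply |x|_p = p^{-v_p(x)} = 11^{-2} = 1/121.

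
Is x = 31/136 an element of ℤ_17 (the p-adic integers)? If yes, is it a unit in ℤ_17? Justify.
x ∉ ℤ_17 (v_17(x) = -1 < 0)

ℤ_17 = {x ∈ ℚ_17 : v_17(x) ≥ 0} and ℤ_17^× = {x ∈ ℤ_17 : v_17(x) = 0}. Here v_17(31/136) = v_17(num) − v_17(den) = -1; compare against these criteria.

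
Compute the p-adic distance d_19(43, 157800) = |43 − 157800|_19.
d_19(43, 157800) = 1/6859

Step 1 — x − y = 43 − 157800 = -157757. Step 2 — v_19(-157757) = 3 (factor: -157757 = −(19^3 · 23); the sign does not affect v_p). Step 3 — |x − y|_19 = 19^{-3} = 1/6859.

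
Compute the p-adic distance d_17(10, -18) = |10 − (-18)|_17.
d_17(10, -18) = 1

Step 1 — x − y = 10 − (-18) = 28. Step 2 — v_17(28) = 0 (factor: 28 = (17^0 · 28); the sign does not affect v_p). Step 3 — |x − y|_17 = 17^{0} = 1.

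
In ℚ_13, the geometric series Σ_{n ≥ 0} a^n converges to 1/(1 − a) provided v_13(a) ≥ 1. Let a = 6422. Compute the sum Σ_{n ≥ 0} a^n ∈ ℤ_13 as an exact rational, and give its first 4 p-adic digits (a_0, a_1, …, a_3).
Σ a^n = 1/(1 − a) = -1/6421;  first 4 digits = (1, 0, 12, 2)

v_13(a) = 2 ≥ 1, so the series converges in ℤ_13 to 1/(1 − a) = 1/(1 − 6422) = -1/6421. Expand this rational in ℤ_13: compute digits iteratively via d_i = x_i mod 13, x_{i+1} = (x_i − d_i)/13. The first 4 digits are (1, 0, 12, 2).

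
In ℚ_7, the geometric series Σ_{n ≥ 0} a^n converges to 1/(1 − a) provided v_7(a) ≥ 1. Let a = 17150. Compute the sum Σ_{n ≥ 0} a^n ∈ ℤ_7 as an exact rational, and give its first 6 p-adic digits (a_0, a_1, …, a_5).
Σ a^n = 1/(1 − a) = -1/17149;  first 6 digits = (1, 0, 0, 1, 0, 1)

v_7(a) = 3 ≥ 1, so the series converges in ℤ_7 to 1/(1 − a) = 1/(1 − 17150) = -1/17149. Expand this rational in ℤ_7: compute digits iteratively via d_i = x_i mod 7, x_{i+1} = (x_i − d_i)/7. The first 6 digits are (1, 0, 0, 1, 0, 1).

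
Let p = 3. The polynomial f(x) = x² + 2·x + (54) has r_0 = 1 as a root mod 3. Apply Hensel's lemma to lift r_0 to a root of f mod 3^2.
r_1 = 7 (mod 9)

Hensel: r_{i+1} = r_i − f(r_i)·(f′(r_i))^{-1} mod 3^{i+2}, f′(x) = 2x + 2. Iterate:
  r_0 = 1 (mod 3)
  r_1 = 7 (mod 9)
Final: r = 7 satisfies f(r) ≡ 0 mod 3^2.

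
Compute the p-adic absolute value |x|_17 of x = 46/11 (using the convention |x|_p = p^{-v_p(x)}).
|46/11|_17 = 1

Step 1 — compute v_17(x) by factoring powers of 17 out of the numerator and denominator: v_17(46/11) = 0. Step 2 — apply |x|_p = p^{-v_p(x)} = 17^{0} = 1.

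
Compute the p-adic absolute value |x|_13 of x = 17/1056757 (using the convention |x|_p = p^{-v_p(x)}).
|17/1056757|_13 = 28561

Step 1 — compute v_13(x) by factoring powers of 13 out of the numerator and denominator: v_13(17/1056757) = -4. Step 2 — apply |x|_p = p^{-v_p(x)} = 13^{4} = 28561.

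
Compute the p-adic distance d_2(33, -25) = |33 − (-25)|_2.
d_2(33, -25) = 1/2

Step 1 — x − y = 33 − (-25) = 58. Step 2 — v_2(58) = 1 (factor: 58 = (2^1 · 29); the sign does not affect v_p). Step 3 — |x − y|_2 = 2^{-1} = 1/2.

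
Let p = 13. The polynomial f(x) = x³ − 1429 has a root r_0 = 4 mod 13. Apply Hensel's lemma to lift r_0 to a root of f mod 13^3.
r_2 = 888 (mod 2197)

Hensel: r_{i+1} = r_i − f(r_i)/f′(r_i) mod 13^{i+2}, where f′(x) = 3x². Iterate:
  r_0 = 4 (mod 13)
  r_1 = 43 (mod 169)
  r_2 = 888 (mod 2197)
Final: r = 888 with f(r) ≡ 0 mod 13^3.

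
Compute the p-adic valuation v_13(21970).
v_13(21970) = 3

v_13(n) is the largest exponent k such that 13^k divides n. Factor out: 21970 = 13^3 · 10. (Sign doesn't affect v_p.) So v_13(21970) = 3.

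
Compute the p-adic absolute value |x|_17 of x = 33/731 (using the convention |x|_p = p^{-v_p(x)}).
|33/731|_17 = 17

Step 1 — compute v_17(x) by factoring powers of 17 out of the numerator and denominator: v_17(33/731) = -1. Step 2 — apply |x|_p = p^{-v_p(x)} = 17^{1} = 17.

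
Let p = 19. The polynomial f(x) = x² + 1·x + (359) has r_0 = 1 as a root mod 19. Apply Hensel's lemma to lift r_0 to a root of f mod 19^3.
r_2 = 2167 (mod 6859)

Hensel: r_{i+1} = r_i − f(r_i)·(f′(r_i))^{-1} mod 19^{i+2}, f′(x) = 2x + 1. Iterate:
  r_0 = 1 (mod 19)
  r_1 = 1 (mod 361)
  r_2 = 2167 (mod 6859)
Final: r = 2167 satisfies f(r) ≡ 0 mod 19^3.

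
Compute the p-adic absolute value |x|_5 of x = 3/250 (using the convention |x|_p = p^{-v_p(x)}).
|3/250|_5 = 125

Step 1 — compute v_5(x) by factoring powers of 5 out of the numerator and denominator: v_5(3/250) = -3. Step 2 — apply |x|_p = p^{-v_p(x)} = 5^{3} = 125.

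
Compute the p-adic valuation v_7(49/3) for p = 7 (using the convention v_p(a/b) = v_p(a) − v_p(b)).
v_7(49/3) = 2

Factor powers of 7 from the numerator and denominator of the reduced fraction: 49 = 7^2 · 1 and 3 = 7^0 · 3. Apply v_p(a/b) = v_p(a) − v_p(b): v_7(49/3) = 2 − 0 = 2.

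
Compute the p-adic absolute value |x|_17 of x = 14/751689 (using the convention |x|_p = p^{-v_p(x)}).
|14/751689|_17 = 83521

Step 1 — compute v_17(x) by factoring powers of 17 out of the numerator and denominator: v_17(14/751689) = -4. Step 2 — apply |x|_p = p^{-v_p(x)} = 17^{4} = 83521.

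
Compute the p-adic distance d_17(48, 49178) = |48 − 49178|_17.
d_17(48, 49178) = 1/4913

Step 1 — x − y = 48 − 49178 = -49130. Step 2 — v_17(-49130) = 3 (factor: -49130 = −(17^3 · 10); the sign does not affect v_p). Step 3 — |x − y|_17 = 17^{-3} = 1/4913.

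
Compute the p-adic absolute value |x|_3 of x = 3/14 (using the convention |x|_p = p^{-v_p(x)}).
|3/14|_3 = 1/3

Step 1 — compute v_3(x) by factoring powers of 3 out of the numerator and denominator: v_3(3/14) = 1. Step 2 — apply |x|_p = p^{-v_p(x)} = 3^{-1} = 1/3.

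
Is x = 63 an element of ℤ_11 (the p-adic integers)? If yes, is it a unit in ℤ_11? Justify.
x ∈ ℤ_11^× (unit); v_11(x) = 0

ℤ_11 = {x ∈ ℚ_11 : v_11(x) ≥ 0} and ℤ_11^× = {x ∈ ℤ_11 : v_11(x) = 0}. Here v_11(63) = v_11(num) − v_11(den) = 0; compare against these criteria.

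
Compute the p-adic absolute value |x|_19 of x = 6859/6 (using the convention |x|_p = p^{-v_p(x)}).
|6859/6|_19 = 1/6859

Step 1 — compute v_19(x) by factoring powers of 19 out of the numerator and denominator: v_19(6859/6) = 3. Step 2 — apply |x|_p = p^{-v_p(x)} = 19^{-3} = 1/6859.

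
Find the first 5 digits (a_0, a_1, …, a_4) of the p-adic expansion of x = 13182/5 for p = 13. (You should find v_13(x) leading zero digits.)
(a_0, …, a_4) = (0, 0, 0, 9, 2)

v_13(13182/5) = 3, so a_0 = ... = a_2 = 0. Factor out: x = 13^3 · u with u = 6/5 a unit in ℤ_13. Expand u iteratively via a_{v+i} = u_i mod 13, u_{i+1} = (u_i − a_{v+i})/13:
  u_0 = 6/5;  a_3 = 9;  u_1 = (u_0 − 9)/13 = -3/5
  u_1 = -3/5;  a_4 = 2;  u_2 = (u_1 − 2)/13 = -1/5
Digits: (0, 0, 0, 9, 2).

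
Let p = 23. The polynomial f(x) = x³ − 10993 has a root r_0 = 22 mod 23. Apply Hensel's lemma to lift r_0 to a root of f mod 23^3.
r_2 = 6485 (mod 12167)

Hensel: r_{i+1} = r_i − f(r_i)/f′(r_i) mod 23^{i+2}, where f′(x) = 3x². Iterate:
  r_0 = 22 (mod 23)
  r_1 = 137 (mod 529)
  r_2 = 6485 (mod 12167)
Final: r = 6485 with f(r) ≡ 0 mod 23^3.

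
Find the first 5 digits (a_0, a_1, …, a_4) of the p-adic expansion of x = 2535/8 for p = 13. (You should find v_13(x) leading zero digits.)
(a_0, …, a_4) = (0, 0, 10, 1, 8)

v_13(2535/8) = 2, so a_0 = ... = a_1 = 0. Factor out: x = 13^2 · u with u = 15/8 a unit in ℤ_13. Expand u iteratively via a_{v+i} = u_i mod 13, u_{i+1} = (u_i − a_{v+i})/13:
  u_0 = 15/8;  a_2 = 10;  u_1 = (u_0 − 10)/13 = -5/8
  u_1 = -5/8;  a_3 = 1;  u_2 = (u_1 − 1)/13 = -1/8
  u_2 = -1/8;  a_4 = 8;  u_3 = (u_2 − 8)/13 = -5/8
Digits: (0, 0, 10, 1, 8).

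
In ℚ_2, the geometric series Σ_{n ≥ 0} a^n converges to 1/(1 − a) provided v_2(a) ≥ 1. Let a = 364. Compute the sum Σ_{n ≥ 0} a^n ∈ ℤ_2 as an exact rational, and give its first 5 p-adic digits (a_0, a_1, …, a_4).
Σ a^n = 1/(1 − a) = -1/363;  first 5 digits = (1, 0, 1, 1, 1)

v_2(a) = 2 ≥ 1, so the series converges in ℤ_2 to 1/(1 − a) = 1/(1 − 364) = -1/363. Expand this rational in ℤ_2: compute digits iteratively via d_i = x_i mod 2, x_{i+1} = (x_i − d_i)/2. The first 5 digits are (1, 0, 1, 1, 1).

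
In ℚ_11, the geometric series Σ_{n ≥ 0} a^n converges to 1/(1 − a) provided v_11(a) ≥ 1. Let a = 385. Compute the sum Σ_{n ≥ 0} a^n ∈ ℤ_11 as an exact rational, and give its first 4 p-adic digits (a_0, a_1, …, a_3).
Σ a^n = 1/(1 − a) = -1/384;  first 4 digits = (1, 2, 7, 9)

v_11(a) = 1 ≥ 1, so the series converges in ℤ_11 to 1/(1 − a) = 1/(1 − 385) = -1/384. Expand this rational in ℤ_11: compute digits iteratively via d_i = x_i mod 11, x_{i+1} = (x_i − d_i)/11. The first 4 digits are (1, 2, 7, 9).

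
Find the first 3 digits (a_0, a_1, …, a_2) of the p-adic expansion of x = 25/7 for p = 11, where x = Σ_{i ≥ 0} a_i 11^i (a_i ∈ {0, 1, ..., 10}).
(a_0, …, a_2) = (2, 8, 4)

v_11(25/7) = 0 (numerator and denominator both coprime to 11), so x ∈ ℤ_11^×. Compute digits iteratively via a_i = x_i mod 11, x_{i+1} = (x_i − a_i)/11, with x_0 = x:
  x_0 = 25/7;  a_0 = 2;  x_1 = (x_0 − 2)/11 = 1/7
  x_1 = 1/7;  a_1 = 8;  x_2 = (x_1 − 8)/11 = -5/7
  x_2 = -5/7;  a_2 = 4;  x_3 = (x_2 − 4)/11 = -3/7
Digits: (2, 8, 4).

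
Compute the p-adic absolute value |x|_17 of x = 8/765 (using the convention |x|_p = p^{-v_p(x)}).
|8/765|_17 = 17

Step 1 — compute v_17(x) by factoring powers of 17 out of the numerator and denominator: v_17(8/765) = -1. Step 2 — apply |x|_p = p^{-v_p(x)} = 17^{1} = 17.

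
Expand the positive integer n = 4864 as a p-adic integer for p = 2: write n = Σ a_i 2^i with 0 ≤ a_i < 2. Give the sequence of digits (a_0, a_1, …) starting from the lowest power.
(a_0, a_1, …) = (0, 0, 0, 0, 0, 0, 0, 0, 1, 1, 0, 0, 1)

Repeated division by 2 gives the digits low-to-high: 4864 = 1·2^8 + 1·2^9 + 1·2^12. Digit sequence: (0, 0, 0, 0, 0, 0, 0, 0, 1, 1, 0, 0, 1).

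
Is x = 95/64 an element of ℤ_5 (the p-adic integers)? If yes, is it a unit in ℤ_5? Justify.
x ∈ ℤ_5 but not a unit; v_5(x) = 1 > 0

ℤ_5 = {x ∈ ℚ_5 : v_5(x) ≥ 0} and ℤ_5^× = {x ∈ ℤ_5 : v_5(x) = 0}. Here v_5(95/64) = v_5(num) − v_5(den) = 1; compare against these criteria.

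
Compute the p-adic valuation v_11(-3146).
v_11(-3146) = 2

v_11(n) is the largest exponent k such that 11^k divides n. Factor out: -3146 = -11^2 · 26. (Sign doesn't affect v_p.) So v_11(-3146) = 2.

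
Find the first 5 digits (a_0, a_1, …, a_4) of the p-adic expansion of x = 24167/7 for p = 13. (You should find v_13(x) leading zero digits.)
(a_0, …, a_4) = (0, 0, 0, 9, 5)

v_13(24167/7) = 3, so a_0 = ... = a_2 = 0. Factor out: x = 13^3 · u with u = 11/7 a unit in ℤ_13. Expand u iteratively via a_{v+i} = u_i mod 13, u_{i+1} = (u_i − a_{v+i})/13:
  u_0 = 11/7;  a_3 = 9;  u_1 = (u_0 − 9)/13 = -4/7
  u_1 = -4/7;  a_4 = 5;  u_2 = (u_1 − 5)/13 = -3/7
Digits: (0, 0, 0, 9, 5).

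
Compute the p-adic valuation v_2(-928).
v_2(-928) = 5

v_2(n) is the largest exponent k such that 2^k divides n. Factor out: -928 = -2^5 · 29. (Sign doesn't affect v_p.) So v_2(-928) = 5.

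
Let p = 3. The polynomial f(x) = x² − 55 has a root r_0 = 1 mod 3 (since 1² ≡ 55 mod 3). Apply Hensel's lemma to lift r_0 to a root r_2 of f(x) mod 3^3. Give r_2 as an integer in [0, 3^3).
r_2 = 1 (mod 27)

Hensel's recurrence: r_{i+1} = r_i − f(r_i)·(f′(r_i))^{-1} mod 3^{i+2}, with f′(x) = 2x. Iterate:
  r_0 = 1 (mod 3)
  r_1 = 1 (mod 9)
  r_2 = 1 (mod 27)
Final: r_2 = 1, and one checks f(r_2) ≡ 0 mod 3^3.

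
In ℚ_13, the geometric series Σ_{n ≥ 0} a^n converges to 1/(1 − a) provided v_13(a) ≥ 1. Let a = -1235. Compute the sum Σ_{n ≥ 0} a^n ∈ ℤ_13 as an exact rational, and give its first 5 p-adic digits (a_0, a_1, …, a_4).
Σ a^n = 1/(1 − a) = 1/1236;  first 5 digits = (1, 9, 8, 5, 7)

v_13(a) = 1 ≥ 1, so the series converges in ℤ_13 to 1/(1 − a) = 1/(1 − (-1235)) = 1/1236. Expand this rational in ℤ_13: compute digits iteratively via d_i = x_i mod 13, x_{i+1} = (x_i − d_i)/13. The first 5 digits are (1, 9, 8, 5, 7).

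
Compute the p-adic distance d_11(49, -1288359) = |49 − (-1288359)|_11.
d_11(49, -1288359) = 1/161051

Step 1 — x − y = 49 − (-1288359) = 1288408. Step 2 — v_11(1288408) = 5 (factor: 1288408 = (11^5 · 8); the sign does not affect v_p). Step 3 — |x − y|_11 = 11^{-5} = 1/161051.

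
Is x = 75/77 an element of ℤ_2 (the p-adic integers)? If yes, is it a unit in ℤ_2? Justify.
x ∈ ℤ_2^× (unit); v_2(x) = 0

ℤ_2 = {x ∈ ℚ_2 : v_2(x) ≥ 0} and ℤ_2^× = {x ∈ ℤ_2 : v_2(x) = 0}. Here v_2(75/77) = v_2(num) − v_2(den) = 0; compare against these criteria.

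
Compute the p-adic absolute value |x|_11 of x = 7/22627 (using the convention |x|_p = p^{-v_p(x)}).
|7/22627|_11 = 1331

Step 1 — compute v_11(x) by factoring powers of 11 out of the numerator and denominator: v_11(7/22627) = -3. Step 2 — apply |x|_p = p^{-v_p(x)} = 11^{3} = 1331.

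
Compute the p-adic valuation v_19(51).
v_19(51) = 0

v_19(n) is the largest exponent k such that 19^k divides n. Factor out: 51 = 19^0 · 51. (Sign doesn't affect v_p.) So v_19(51) = 0.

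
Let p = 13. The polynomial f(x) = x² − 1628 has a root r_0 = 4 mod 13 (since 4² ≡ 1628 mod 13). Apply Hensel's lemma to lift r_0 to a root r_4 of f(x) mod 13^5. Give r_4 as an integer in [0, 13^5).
r_4 = 227257 (mod 371293)

Hensel's recurrence: r_{i+1} = r_i − f(r_i)·(f′(r_i))^{-1} mod 13^{i+2}, with f′(x) = 2x. Iterate:
  r_0 = 4 (mod 13)
  r_1 = 121 (mod 169)
  r_2 = 966 (mod 2197)
  r_3 = 27330 (mod 28561)
  r_4 = 227257 (mod 371293)
Final: r_4 = 227257, and one checks f(r_4) ≡ 0 mod 13^5.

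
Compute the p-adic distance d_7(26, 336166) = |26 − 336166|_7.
d_7(26, 336166) = 1/16807

Step 1 — x − y = 26 − 336166 = -336140. Step 2 — v_7(-336140) = 5 (factor: -336140 = −(7^5 · 20); the sign does not affect v_p). Step 3 — |x − y|_7 = 7^{-5} = 1/16807.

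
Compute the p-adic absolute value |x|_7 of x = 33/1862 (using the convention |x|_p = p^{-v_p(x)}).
|33/1862|_7 = 49

Step 1 — compute v_7(x) by factoring powers of 7 out of the numerator and denominator: v_7(33/1862) = -2. Step 2 — apply |x|_p = p^{-v_p(x)} = 7^{2} = 49.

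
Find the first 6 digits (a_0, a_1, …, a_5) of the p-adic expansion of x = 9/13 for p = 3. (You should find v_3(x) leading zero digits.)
(a_0, …, a_5) = (0, 0, 1, 2, 2, 0)

v_3(9/13) = 2, so a_0 = ... = a_1 = 0. Factor out: x = 3^2 · u with u = 1/13 a unit in ℤ_3. Expand u iteratively via a_{v+i} = u_i mod 3, u_{i+1} = (u_i − a_{v+i})/3:
  u_0 = 1/13;  a_2 = 1;  u_1 = (u_0 − 1)/3 = -4/13
  u_1 = -4/13;  a_3 = 2;  u_2 = (u_1 − 2)/3 = -10/13
  u_2 = -10/13;  a_4 = 2;  u_3 = (u_2 − 2)/3 = -12/13
  u_3 = -12/13;  a_5 = 0;  u_4 = (u_3 − 0)/3 = -4/13
Digits: (0, 0, 1, 2, 2, 0).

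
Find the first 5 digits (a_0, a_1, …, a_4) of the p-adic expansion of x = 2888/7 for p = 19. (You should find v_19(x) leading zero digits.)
(a_0, …, a_4) = (0, 0, 12, 13, 2)

v_19(2888/7) = 2, so a_0 = ... = a_1 = 0. Factor out: x = 19^2 · u with u = 8/7 a unit in ℤ_19. Expand u iteratively via a_{v+i} = u_i mod 19, u_{i+1} = (u_i − a_{v+i})/19:
  u_0 = 8/7;  a_2 = 12;  u_1 = (u_0 − 12)/19 = -4/7
  u_1 = -4/7;  a_3 = 13;  u_2 = (u_1 − 13)/19 = -5/7
  u_2 = -5/7;  a_4 = 2;  u_3 = (u_2 − 2)/19 = -1/7
Digits: (0, 0, 12, 13, 2).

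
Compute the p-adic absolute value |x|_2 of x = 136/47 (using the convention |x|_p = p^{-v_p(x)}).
|136/47|_2 = 1/8

Step 1 — compute v_2(x) by factoring powers of 2 out of the numerator and denominator: v_2(136/47) = 3. Step 2 — apply |x|_p = p^{-v_p(x)} = 2^{-3} = 1/8.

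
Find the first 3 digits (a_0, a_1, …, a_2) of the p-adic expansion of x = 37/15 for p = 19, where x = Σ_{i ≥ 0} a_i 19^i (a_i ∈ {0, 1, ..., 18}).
(a_0, …, a_2) = (5, 10, 2)

v_19(37/15) = 0 (numerator and denominator both coprime to 19), so x ∈ ℤ_19^×. Compute digits iteratively via a_i = x_i mod 19, x_{i+1} = (x_i − a_i)/19, with x_0 = x:
  x_0 = 37/15;  a_0 = 5;  x_1 = (x_0 − 5)/19 = -2/15
  x_1 = -2/15;  a_1 = 10;  x_2 = (x_1 − 10)/19 = -8/15
  x_2 = -8/15;  a_2 = 2;  x_3 = (x_2 − 2)/19 = -2/15
Digits: (5, 10, 2).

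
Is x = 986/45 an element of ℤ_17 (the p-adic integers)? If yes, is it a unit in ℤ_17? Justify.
x ∈ ℤ_17 but not a unit; v_17(x) = 1 > 0

ℤ_17 = {x ∈ ℚ_17 : v_17(x) ≥ 0} and ℤ_17^× = {x ∈ ℤ_17 : v_17(x) = 0}. Here v_17(986/45) = v_17(num) − v_17(den) = 1; compare against these criteria.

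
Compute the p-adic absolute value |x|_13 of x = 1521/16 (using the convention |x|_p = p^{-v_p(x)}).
|1521/16|_13 = 1/169

Step 1 — compute v_13(x) by factoring powers of 13 out of the numerator and denominator: v_13(1521/16) = 2. Step 2 — apply |x|_p = p^{-v_p(x)} = 13^{-2} = 1/169.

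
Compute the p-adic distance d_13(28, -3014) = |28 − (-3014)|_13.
d_13(28, -3014) = 1/169

Step 1 — x − y = 28 − (-3014) = 3042. Step 2 — v_13(3042) = 2 (factor: 3042 = (13^2 · 18); the sign does not affect v_p). Step 3 — |x − y|_13 = 13^{-2} = 1/169.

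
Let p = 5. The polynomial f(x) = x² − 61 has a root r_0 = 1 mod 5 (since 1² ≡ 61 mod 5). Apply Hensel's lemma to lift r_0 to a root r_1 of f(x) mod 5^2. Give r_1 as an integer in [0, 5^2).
r_1 = 6 (mod 25)

Hensel's recurrence: r_{i+1} = r_i − f(r_i)·(f′(r_i))^{-1} mod 5^{i+2}, with f′(x) = 2x. Iterate:
  r_0 = 1 (mod 5)
  r_1 = 6 (mod 25)
Final: r_1 = 6, and one checks f(r_1) ≡ 0 mod 5^2.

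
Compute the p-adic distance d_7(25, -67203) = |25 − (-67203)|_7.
d_7(25, -67203) = 1/16807

Step 1 — x − y = 25 − (-67203) = 67228. Step 2 — v_7(67228) = 5 (factor: 67228 = (7^5 · 4); the sign does not affect v_p). Step 3 — |x − y|_7 = 7^{-5} = 1/16807.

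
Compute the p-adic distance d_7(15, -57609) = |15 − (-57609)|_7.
d_7(15, -57609) = 1/2401

Step 1 — x − y = 15 − (-57609) = 57624. Step 2 — v_7(57624) = 4 (factor: 57624 = (7^4 · 24); the sign does not affect v_p). Step 3 — |x − y|_7 = 7^{-4} = 1/2401.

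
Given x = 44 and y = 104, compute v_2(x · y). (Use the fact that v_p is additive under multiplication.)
v_2(4576) = 5

v_p(x) = 2 (factor: 44 = 2^2 · 11); v_p(y) = 3 (factor: 104 = 2^3 · 13). Additivity: v_p(xy) = v_p(x) + v_p(y) = 2 + 3 = 5. (Direct check: xy = 4576 = 2^5 · (143).)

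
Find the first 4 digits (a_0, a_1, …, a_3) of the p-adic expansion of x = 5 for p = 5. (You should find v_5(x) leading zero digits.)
(a_0, …, a_3) = (0, 1, 0, 0)

v_5(5) = 1, so a_0 = ... = a_0 = 0. Factor out: x = 5^1 · u with u = 1 a unit in ℤ_5. Expand u iteratively via a_{v+i} = u_i mod 5, u_{i+1} = (u_i − a_{v+i})/5:
  u_0 = 1;  a_1 = 1;  u_1 = (u_0 − 1)/5 = 0
  u_1 = 0;  a_2 = 0;  u_2 = (u_1 − 0)/5 = 0
  u_2 = 0;  a_3 = 0;  u_3 = (u_2 − 0)/5 = 0
Digits: (0, 1, 0, 0).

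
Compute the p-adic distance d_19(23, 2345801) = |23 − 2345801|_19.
d_19(23, 2345801) = 1/130321

Step 1 — x − y = 23 − 2345801 = -2345778. Step 2 — v_19(-2345778) = 4 (factor: -2345778 = −(19^4 · 18); the sign does not affect v_p). Step 3 — |x − y|_19 = 19^{-4} = 1/130321.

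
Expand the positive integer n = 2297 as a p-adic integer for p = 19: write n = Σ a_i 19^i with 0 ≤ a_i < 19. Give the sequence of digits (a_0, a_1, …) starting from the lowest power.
(a_0, a_1, …) = (17, 6, 6)

Repeated division by 19 gives the digits low-to-high: 2297 = 17 + 6·19^1 + 6·19^2. Digit sequence: (17, 6, 6).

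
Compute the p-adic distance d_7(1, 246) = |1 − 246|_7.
d_7(1, 246) = 1/49

Step 1 — x − y = 1 − 246 = -245. Step 2 — v_7(-245) = 2 (factor: -245 = −(7^2 · 5); the sign does not affect v_p). Step 3 — |x − y|_7 = 7^{-2} = 1/49.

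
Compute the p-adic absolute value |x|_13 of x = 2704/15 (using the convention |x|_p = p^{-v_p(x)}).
|2704/15|_13 = 1/169

Step 1 — compute v_13(x) by factoring powers of 13 out of the numerator and denominator: v_13(2704/15) = 2. Step 2 — apply |x|_p = p^{-v_p(x)} = 13^{-2} = 1/169.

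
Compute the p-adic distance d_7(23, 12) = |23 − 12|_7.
d_7(23, 12) = 1

Step 1 — x − y = 23 − 12 = 11. Step 2 — v_7(11) = 0 (factor: 11 = (7^0 · 11); the sign does not affect v_p). Step 3 — |x − y|_7 = 7^{0} = 1.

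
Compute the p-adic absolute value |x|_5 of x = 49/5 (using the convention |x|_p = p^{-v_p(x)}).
|49/5|_5 = 5

Step 1 — compute v_5(x) by factoring powers of 5 out of the numerator and denominator: v_5(49/5) = -1. Step 2 — apply |x|_p = p^{-v_p(x)} = 5^{1} = 5.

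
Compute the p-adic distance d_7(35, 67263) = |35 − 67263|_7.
d_7(35, 67263) = 1/16807

Step 1 — x − y = 35 − 67263 = -67228. Step 2 — v_7(-67228) = 5 (factor: -67228 = −(7^5 · 4); the sign does not affect v_p). Step 3 — |x − y|_7 = 7^{-5} = 1/16807.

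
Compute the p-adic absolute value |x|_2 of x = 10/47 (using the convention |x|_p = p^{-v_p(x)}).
|10/47|_2 = 1/2

Step 1 — compute v_2(x) by factoring powers of 2 out of the numerator and denominator: v_2(10/47) = 1. Step 2 — apply |x|_p = p^{-v_p(x)} = 2^{-1} = 1/2.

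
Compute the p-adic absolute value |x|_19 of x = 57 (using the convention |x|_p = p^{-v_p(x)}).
|57|_19 = 1/19

Step 1 — compute v_19(x) by factoring powers of 19 out of the numerator and denominator: v_19(57) = 1. Step 2 — apply |x|_p = p^{-v_p(x)} = 19^{-1} = 1/19.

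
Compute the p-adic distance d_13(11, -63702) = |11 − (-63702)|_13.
d_13(11, -63702) = 1/2197

Step 1 — x − y = 11 − (-63702) = 63713. Step 2 — v_13(63713) = 3 (factor: 63713 = (13^3 · 29); the sign does not affect v_p). Step 3 — |x − y|_13 = 13^{-3} = 1/2197.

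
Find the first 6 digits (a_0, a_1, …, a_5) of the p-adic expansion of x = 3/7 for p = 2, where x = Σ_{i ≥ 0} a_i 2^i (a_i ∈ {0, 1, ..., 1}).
(a_0, …, a_5) = (1, 0, 1, 0, 0, 1)

v_2(3/7) = 0 (numerator and denominator both coprime to 2), so x ∈ ℤ_2^×. Compute digits iteratively via a_i = x_i mod 2, x_{i+1} = (x_i − a_i)/2, with x_0 = x:
  x_0 = 3/7;  a_0 = 1;  x_1 = (x_0 − 1)/2 = -2/7
  x_1 = -2/7;  a_1 = 0;  x_2 = (x_1 − 0)/2 = -1/7
  x_2 = -1/7;  a_2 = 1;  x_3 = (x_2 − 1)/2 = -4/7
  x_3 = -4/7;  a_3 = 0;  x_4 = (x_3 − 0)/2 = -2/7
  x_4 = -2/7;  a_4 = 0;  x_5 = (x_4 − 0)/2 = -1/7
  x_5 = -1/7;  a_5 = 1;  x_6 = (x_5 − 1)/2 = -4/7
Digits: (1, 0, 1, 0, 0, 1).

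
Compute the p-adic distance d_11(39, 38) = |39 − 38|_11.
d_11(39, 38) = 1

Step 1 — x − y = 39 − 38 = 1. Step 2 — v_11(1) = 0 (factor: 1 = (11^0 · 1); the sign does not affect v_p). Step 3 — |x − y|_11 = 11^{0} = 1.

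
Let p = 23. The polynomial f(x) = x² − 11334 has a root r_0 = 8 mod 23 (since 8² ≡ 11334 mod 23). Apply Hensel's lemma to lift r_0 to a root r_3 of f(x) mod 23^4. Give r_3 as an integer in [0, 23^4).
r_3 = 83567 (mod 279841)

Hensel's recurrence: r_{i+1} = r_i − f(r_i)·(f′(r_i))^{-1} mod 23^{i+2}, with f′(x) = 2x. Iterate:
  r_0 = 8 (mod 23)
  r_1 = 514 (mod 529)
  r_2 = 10565 (mod 12167)
  r_3 = 83567 (mod 279841)
Final: r_3 = 83567, and one checks f(r_3) ≡ 0 mod 23^4.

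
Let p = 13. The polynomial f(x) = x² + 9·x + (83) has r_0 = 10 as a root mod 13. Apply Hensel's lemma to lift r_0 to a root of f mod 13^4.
r_3 = 19185 (mod 28561)

Hensel: r_{i+1} = r_i − f(r_i)·(f′(r_i))^{-1} mod 13^{i+2}, f′(x) = 2x + 9. Iterate:
  r_0 = 10 (mod 13)
  r_1 = 88 (mod 169)
  r_2 = 1609 (mod 2197)
  r_3 = 19185 (mod 28561)
Final: r = 19185 satisfies f(r) ≡ 0 mod 13^4.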